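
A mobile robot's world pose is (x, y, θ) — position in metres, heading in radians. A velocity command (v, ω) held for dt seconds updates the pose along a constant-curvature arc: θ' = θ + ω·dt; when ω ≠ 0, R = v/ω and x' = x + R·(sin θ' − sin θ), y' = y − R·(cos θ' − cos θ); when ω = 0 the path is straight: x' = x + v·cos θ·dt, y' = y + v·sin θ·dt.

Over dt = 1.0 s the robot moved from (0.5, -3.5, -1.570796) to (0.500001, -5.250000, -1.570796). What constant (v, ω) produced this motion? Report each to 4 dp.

v = 1.7500, ω = 0.0000

Δθ = -1.570796 − -1.570796 = 0.000000
ω = Δθ/dt = 0.000000/1.0 = 0.0000
ω = 0 → v = (Δx·cos θ + Δy·sin θ)/dt = 1.7500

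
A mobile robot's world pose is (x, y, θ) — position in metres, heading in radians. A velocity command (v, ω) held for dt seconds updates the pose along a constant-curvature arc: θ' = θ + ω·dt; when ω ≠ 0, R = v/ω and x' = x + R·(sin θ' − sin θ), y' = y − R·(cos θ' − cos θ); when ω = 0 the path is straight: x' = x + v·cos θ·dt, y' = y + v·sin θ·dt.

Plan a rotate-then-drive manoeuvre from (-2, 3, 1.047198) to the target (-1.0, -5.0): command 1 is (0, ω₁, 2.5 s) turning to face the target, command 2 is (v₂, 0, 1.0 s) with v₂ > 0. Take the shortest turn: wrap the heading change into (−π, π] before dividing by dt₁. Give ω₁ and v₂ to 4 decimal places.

heading to target = atan2(-5−3, -1−-2) = -1.4464
Δθ = wrap(-1.4464 − 1.0472) = -2.4936; ω₁ = Δθ/dt₁ = -0.9975
distance = √((-1−-2)² + (-5−3)²) = 8.0623; v₂ = distance/dt₂ = 8.0623

ω₁ = -0.9975, v₂ = 8.0623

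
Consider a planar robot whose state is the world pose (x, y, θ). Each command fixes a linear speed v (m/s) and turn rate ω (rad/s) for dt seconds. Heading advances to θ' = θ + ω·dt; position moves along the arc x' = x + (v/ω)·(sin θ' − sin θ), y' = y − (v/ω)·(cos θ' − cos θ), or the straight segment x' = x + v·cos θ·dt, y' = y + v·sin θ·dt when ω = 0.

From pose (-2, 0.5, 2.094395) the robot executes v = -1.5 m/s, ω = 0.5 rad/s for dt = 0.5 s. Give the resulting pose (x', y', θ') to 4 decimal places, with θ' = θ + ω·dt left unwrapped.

θ' = 2.0944 + 0.5·0.5 = 2.3444
R = v/ω = -1.5/0.5 = -3.0000
x' = -2 + -3.0000·(sin 2.3444 − sin 2.0944) = -1.5481
y' = 0.5 − -3.0000·(cos 2.3444 − cos 2.0944) = -0.0961

(-1.5481, -0.0961, 2.3444)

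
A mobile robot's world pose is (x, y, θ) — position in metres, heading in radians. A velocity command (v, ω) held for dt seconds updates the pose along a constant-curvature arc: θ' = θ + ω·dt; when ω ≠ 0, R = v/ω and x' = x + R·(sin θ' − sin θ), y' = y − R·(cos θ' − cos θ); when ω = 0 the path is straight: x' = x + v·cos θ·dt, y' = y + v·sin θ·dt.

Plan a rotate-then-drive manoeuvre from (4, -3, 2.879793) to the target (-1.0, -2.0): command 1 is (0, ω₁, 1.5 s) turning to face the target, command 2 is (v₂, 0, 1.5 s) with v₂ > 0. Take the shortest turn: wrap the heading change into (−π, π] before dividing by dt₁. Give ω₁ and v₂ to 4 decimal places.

ω₁ = 0.0429, v₂ = 3.3993

heading to target = atan2(-2−-3, -1−4) = 2.9442
Δθ = wrap(2.9442 − 2.8798) = 0.0644; ω₁ = Δθ/dt₁ = 0.0429
distance = √((-1−4)² + (-2−-3)²) = 5.0990; v₂ = distance/dt₂ = 3.3993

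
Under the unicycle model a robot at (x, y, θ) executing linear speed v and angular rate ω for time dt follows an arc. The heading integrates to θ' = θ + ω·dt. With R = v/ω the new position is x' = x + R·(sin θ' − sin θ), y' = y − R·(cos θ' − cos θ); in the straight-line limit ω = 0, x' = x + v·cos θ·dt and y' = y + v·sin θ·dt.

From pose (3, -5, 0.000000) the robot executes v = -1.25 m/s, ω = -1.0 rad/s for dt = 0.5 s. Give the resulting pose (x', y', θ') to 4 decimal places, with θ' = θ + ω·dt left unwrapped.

(2.4007, -4.8470, -0.5000)

θ' = 0.0000 + -1.0·0.5 = -0.5000
R = v/ω = -1.25/-1.0 = 1.2500
x' = 3 + 1.2500·(sin -0.5000 − sin 0.0000) = 2.4007
y' = -5 − 1.2500·(cos -0.5000 − cos 0.0000) = -4.8470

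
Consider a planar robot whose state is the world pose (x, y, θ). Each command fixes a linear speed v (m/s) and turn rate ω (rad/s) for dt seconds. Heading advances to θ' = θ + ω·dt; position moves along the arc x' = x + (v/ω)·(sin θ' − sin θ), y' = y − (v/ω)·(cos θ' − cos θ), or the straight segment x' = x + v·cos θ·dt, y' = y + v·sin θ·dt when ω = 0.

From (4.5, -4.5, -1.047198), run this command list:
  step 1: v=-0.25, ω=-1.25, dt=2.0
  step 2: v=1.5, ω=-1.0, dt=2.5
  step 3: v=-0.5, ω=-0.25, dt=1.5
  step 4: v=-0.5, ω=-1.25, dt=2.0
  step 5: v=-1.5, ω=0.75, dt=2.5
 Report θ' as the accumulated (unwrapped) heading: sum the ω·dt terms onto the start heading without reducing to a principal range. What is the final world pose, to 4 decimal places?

step 1: θ'=-3.5472 (R=0.2000) → pose (4.7521, -4.2162, -3.5472)
step 2: θ'=-6.0472 (R=-1.5000) → pose (4.9933, -1.3795, -6.0472)
step 3: θ'=-6.4222 (R=2.0000) → pose (4.2485, -1.4156, -6.4222)
step 4: θ'=-8.9222 (R=0.4000) → pose (4.1113, -0.6690, -8.9222)
step 5: θ'=-7.0472 (R=-2.0000) → pose (4.5316, 2.5279, -7.0472)

(4.5316, 2.5279, -7.0472)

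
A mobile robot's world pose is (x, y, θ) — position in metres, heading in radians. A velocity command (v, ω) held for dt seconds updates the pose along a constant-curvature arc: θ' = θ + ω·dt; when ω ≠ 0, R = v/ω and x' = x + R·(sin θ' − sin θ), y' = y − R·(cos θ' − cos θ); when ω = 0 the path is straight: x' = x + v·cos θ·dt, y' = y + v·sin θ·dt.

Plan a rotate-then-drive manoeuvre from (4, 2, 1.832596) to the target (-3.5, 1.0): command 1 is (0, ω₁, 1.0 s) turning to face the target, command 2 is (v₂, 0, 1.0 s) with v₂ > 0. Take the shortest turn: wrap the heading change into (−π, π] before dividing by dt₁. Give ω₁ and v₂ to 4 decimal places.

ω₁ = 1.4415, v₂ = 7.5664

heading to target = atan2(1−2, -3.5−4) = -3.0090
Δθ = wrap(-3.0090 − 1.8326) = 1.4415; ω₁ = Δθ/dt₁ = 1.4415
distance = √((-3.5−4)² + (1−2)²) = 7.5664; v₂ = distance/dt₂ = 7.5664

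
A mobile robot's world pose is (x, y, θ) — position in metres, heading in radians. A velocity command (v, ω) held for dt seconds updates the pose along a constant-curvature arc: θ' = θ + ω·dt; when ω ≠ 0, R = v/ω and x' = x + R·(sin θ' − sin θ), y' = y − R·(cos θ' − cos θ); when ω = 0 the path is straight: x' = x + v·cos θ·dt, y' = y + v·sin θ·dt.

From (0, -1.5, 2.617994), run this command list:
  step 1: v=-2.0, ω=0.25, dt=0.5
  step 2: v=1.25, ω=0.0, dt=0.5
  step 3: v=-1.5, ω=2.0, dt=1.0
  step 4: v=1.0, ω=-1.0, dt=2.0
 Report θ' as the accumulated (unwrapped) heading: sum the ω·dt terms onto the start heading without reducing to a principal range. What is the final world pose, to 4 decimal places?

(-0.0279, -1.9401, 2.7430)

step 1: θ'=2.7430 (R=-8.0000) → pose (0.8950, -1.9446, 2.7430)
step 2: θ'=2.7430 (straight) → pose (0.3190, -1.7021, 2.7430)
step 3: θ'=4.7430 (R=-0.7500) → pose (1.3597, -0.9879, 4.7430)
step 4: θ'=2.7430 (R=-1.0000) → pose (-0.0279, -1.9401, 2.7430)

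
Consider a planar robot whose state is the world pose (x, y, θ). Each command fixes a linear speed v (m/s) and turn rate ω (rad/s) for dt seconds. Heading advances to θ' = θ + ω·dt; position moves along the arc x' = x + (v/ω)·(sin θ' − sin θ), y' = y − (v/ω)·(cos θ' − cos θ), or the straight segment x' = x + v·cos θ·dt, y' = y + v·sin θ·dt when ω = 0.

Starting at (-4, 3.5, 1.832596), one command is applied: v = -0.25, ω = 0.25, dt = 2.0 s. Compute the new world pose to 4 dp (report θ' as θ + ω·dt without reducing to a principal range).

(-3.7577, 3.0686, 2.3326)

θ' = 1.8326 + 0.25·2.0 = 2.3326
R = v/ω = -0.25/0.25 = -1.0000
x' = -4 + -1.0000·(sin 2.3326 − sin 1.8326) = -3.7577
y' = 3.5 − -1.0000·(cos 2.3326 − cos 1.8326) = 3.0686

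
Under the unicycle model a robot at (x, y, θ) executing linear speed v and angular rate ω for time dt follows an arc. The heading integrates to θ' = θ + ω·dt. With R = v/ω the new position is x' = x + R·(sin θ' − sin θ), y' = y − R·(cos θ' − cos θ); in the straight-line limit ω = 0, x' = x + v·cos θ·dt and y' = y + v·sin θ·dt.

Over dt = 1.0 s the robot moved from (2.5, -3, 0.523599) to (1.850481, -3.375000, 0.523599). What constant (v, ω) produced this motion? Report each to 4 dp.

Δθ = 0.523599 − 0.523599 = 0.000000
ω = Δθ/dt = 0.000000/1.0 = 0.0000
ω = 0 → v = (Δx·cos θ + Δy·sin θ)/dt = -0.7500

v = -0.7500, ω = 0.0000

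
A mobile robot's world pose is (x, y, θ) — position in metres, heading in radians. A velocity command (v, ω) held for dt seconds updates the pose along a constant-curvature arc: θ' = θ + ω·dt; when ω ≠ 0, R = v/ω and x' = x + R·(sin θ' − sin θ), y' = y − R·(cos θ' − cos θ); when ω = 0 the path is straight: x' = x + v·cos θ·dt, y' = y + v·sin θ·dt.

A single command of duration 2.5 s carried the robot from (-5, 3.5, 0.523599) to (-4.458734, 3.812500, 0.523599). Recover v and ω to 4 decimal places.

Δθ = 0.523599 − 0.523599 = 0.000000
ω = Δθ/dt = 0.000000/2.5 = 0.0000
ω = 0 → v = (Δx·cos θ + Δy·sin θ)/dt = 0.2500

v = 0.2500, ω = 0.0000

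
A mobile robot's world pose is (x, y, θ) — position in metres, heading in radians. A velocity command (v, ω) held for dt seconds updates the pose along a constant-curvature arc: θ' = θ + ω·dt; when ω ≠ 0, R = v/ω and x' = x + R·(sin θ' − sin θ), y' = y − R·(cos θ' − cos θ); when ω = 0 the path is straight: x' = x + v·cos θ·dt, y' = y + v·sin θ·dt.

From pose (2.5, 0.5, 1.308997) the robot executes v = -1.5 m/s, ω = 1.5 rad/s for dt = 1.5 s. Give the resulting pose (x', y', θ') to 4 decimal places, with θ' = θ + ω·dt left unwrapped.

θ' = 1.3090 + 1.5·1.5 = 3.5590
R = v/ω = -1.5/1.5 = -1.0000
x' = 2.5 + -1.0000·(sin 3.5590 − sin 1.3090) = 3.8713
y' = 0.5 − -1.0000·(cos 3.5590 − cos 1.3090) = -0.6730

(3.8713, -0.6730, 3.5590)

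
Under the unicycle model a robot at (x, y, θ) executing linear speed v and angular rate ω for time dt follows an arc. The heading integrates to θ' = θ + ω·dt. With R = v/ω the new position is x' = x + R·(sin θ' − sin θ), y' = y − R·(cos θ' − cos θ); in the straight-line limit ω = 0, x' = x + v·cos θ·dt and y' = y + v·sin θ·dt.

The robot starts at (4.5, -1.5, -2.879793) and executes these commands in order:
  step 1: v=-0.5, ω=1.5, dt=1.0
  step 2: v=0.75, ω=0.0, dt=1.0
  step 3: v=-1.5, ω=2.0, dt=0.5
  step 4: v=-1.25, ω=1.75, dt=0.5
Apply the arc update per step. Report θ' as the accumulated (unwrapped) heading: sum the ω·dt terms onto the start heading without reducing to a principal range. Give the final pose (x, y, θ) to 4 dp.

step 1: θ'=-1.3798 (R=-0.3333) → pose (4.7410, -1.1147, -1.3798)
step 2: θ'=-1.3798 (straight) → pose (4.8834, -1.8511, -1.3798)
step 3: θ'=-0.3798 (R=-0.7500) → pose (4.4251, -1.2969, -0.3798)
step 4: θ'=0.4952 (R=-0.7143) → pose (3.8208, -1.3318, 0.4952)

(3.8208, -1.3318, 0.4952)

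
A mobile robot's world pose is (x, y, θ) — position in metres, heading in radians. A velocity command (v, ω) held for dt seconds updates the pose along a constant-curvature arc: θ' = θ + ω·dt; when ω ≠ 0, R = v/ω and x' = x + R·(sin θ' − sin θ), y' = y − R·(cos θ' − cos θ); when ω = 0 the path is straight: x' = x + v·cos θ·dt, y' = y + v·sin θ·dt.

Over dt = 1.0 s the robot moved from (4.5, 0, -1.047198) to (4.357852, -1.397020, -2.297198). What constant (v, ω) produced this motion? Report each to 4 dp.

Δθ = -2.297198 − -1.047198 = -1.250000
ω = Δθ/dt = -1.250000/1.0 = -1.2500
R = −Δy/(cos θ' − cos θ) = -1.2000
v = R·ω = -1.2000·-1.2500 = 1.5000

v = 1.5000, ω = -1.2500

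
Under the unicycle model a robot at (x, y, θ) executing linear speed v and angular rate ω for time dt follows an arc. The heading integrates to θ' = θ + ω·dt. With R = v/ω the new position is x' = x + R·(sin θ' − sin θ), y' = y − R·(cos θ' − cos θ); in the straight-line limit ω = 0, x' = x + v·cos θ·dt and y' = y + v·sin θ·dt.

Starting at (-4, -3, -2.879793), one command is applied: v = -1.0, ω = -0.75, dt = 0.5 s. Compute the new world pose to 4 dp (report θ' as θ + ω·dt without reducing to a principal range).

(-3.5043, -2.9631, -3.2548)

θ' = -2.8798 + -0.75·0.5 = -3.2548
R = v/ω = -1.0/-0.75 = 1.3333
x' = -4 + 1.3333·(sin -3.2548 − sin -2.8798) = -3.5043
y' = -3 − 1.3333·(cos -3.2548 − cos -2.8798) = -2.9631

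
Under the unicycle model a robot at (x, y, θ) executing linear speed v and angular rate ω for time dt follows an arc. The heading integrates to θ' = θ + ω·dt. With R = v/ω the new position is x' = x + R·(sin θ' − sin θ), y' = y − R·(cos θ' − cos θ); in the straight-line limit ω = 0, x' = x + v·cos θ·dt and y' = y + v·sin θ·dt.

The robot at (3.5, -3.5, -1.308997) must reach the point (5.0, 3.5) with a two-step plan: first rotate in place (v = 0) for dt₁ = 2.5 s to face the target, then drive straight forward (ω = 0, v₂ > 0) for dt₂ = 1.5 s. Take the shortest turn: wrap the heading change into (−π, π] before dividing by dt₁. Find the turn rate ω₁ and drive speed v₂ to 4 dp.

heading to target = atan2(3.5−-3.5, 5−3.5) = 1.3597
Δθ = wrap(1.3597 − -1.3090) = 2.6687; ω₁ = Δθ/dt₁ = 1.0675
distance = √((5−3.5)² + (3.5−-3.5)²) = 7.1589; v₂ = distance/dt₂ = 4.7726

ω₁ = 1.0675, v₂ = 4.7726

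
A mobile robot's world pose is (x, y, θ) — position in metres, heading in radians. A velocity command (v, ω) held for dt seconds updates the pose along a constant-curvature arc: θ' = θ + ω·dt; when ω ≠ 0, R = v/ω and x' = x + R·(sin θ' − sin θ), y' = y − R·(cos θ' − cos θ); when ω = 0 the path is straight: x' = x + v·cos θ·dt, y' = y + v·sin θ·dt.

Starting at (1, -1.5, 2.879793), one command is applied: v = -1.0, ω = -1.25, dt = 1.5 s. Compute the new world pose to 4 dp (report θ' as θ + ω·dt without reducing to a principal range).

θ' = 2.8798 + -1.25·1.5 = 1.0048
R = v/ω = -1.0/-1.25 = 0.8000
x' = 1 + 0.8000·(sin 1.0048 − sin 2.8798) = 1.4682
y' = -1.5 − 0.8000·(cos 1.0048 − cos 2.8798) = -2.7018

(1.4682, -2.7018, 1.0048)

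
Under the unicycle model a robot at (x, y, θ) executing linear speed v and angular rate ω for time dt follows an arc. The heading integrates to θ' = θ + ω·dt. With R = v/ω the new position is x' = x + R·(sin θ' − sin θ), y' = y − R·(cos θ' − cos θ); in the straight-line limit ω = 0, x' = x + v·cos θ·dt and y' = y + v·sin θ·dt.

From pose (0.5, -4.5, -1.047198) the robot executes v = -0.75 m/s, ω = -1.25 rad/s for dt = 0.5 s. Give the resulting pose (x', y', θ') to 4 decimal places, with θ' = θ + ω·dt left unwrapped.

(0.4227, -4.1393, -1.6722)

θ' = -1.0472 + -1.25·0.5 = -1.6722
R = v/ω = -0.75/-1.25 = 0.6000
x' = 0.5 + 0.6000·(sin -1.6722 − sin -1.0472) = 0.4227
y' = -4.5 − 0.6000·(cos -1.6722 − cos -1.0472) = -4.1393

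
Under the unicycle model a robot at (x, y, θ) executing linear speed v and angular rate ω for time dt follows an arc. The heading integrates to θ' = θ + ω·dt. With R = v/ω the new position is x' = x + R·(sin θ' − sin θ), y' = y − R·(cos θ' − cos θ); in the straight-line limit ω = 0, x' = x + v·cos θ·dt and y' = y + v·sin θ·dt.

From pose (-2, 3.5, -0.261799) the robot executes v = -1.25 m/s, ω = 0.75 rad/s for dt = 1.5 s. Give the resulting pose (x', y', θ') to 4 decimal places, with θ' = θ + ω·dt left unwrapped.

(-3.6979, 2.9735, 0.8632)

θ' = -0.2618 + 0.75·1.5 = 0.8632
R = v/ω = -1.25/0.75 = -1.6667
x' = -2 + -1.6667·(sin 0.8632 − sin -0.2618) = -3.6979
y' = 3.5 − -1.6667·(cos 0.8632 − cos -0.2618) = 2.9735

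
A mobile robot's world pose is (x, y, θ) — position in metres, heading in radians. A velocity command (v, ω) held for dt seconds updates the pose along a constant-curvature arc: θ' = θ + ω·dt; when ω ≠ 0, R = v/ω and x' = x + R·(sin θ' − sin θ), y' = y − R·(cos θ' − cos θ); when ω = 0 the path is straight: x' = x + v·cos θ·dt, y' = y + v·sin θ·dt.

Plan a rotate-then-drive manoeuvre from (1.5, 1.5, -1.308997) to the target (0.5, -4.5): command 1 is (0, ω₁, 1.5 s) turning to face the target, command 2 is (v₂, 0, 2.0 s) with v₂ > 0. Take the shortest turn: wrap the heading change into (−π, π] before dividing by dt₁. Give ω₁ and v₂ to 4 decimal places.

heading to target = atan2(-4.5−1.5, 0.5−1.5) = -1.7359
Δθ = wrap(-1.7359 − -1.3090) = -0.4269; ω₁ = Δθ/dt₁ = -0.2846
distance = √((0.5−1.5)² + (-4.5−1.5)²) = 6.0828; v₂ = distance/dt₂ = 3.0414

ω₁ = -0.2846, v₂ = 3.0414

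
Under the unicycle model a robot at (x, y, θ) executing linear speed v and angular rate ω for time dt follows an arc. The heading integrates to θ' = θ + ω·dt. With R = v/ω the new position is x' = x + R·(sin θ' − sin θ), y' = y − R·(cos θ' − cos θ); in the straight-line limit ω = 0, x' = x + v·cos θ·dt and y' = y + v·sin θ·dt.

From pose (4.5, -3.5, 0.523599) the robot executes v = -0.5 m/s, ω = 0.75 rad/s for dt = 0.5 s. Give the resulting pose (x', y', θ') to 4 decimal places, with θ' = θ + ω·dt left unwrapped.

(4.3117, -3.6622, 0.8986)

θ' = 0.5236 + 0.75·0.5 = 0.8986
R = v/ω = -0.5/0.75 = -0.6667
x' = 4.5 + -0.6667·(sin 0.8986 − sin 0.5236) = 4.3117
y' = -3.5 − -0.6667·(cos 0.8986 − cos 0.5236) = -3.6622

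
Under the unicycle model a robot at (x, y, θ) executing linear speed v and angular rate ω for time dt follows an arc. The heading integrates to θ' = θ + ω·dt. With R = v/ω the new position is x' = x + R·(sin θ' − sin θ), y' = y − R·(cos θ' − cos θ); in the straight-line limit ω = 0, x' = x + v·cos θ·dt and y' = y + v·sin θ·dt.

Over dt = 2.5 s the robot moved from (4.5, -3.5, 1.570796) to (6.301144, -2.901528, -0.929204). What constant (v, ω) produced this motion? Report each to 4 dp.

v = 1.0000, ω = -1.0000

Δθ = -0.929204 − 1.570796 = -2.500000
ω = Δθ/dt = -2.500000/2.5 = -1.0000
R = Δx/(sin θ' − sin θ) = -1.0000
v = R·ω = -1.0000·-1.0000 = 1.0000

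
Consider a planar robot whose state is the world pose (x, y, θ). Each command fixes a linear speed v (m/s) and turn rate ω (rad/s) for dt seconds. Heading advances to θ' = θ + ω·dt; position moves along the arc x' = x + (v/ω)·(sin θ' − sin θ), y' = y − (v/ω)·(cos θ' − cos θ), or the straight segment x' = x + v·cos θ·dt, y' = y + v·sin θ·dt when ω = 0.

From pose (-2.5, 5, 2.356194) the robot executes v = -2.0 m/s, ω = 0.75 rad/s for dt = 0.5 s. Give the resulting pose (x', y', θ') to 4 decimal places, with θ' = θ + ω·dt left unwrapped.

(-1.6783, 4.4404, 2.7312)

θ' = 2.3562 + 0.75·0.5 = 2.7312
R = v/ω = -2.0/0.75 = -2.6667
x' = -2.5 + -2.6667·(sin 2.7312 − sin 2.3562) = -1.6783
y' = 5 − -2.6667·(cos 2.7312 − cos 2.3562) = 4.4404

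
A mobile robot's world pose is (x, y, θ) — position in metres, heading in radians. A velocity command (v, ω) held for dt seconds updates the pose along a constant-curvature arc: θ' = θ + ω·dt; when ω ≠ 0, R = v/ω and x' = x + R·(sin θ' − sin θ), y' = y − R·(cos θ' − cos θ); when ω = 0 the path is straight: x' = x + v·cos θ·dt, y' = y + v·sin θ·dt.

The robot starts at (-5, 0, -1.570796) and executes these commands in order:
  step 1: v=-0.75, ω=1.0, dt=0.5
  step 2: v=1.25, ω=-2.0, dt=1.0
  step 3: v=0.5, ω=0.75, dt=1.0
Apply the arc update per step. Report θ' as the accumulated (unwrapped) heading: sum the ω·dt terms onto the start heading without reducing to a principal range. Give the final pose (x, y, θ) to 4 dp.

(-6.0367, -0.7741, -2.3208)

step 1: θ'=-1.0708 (R=-0.7500) → pose (-5.0918, 0.3596, -1.0708)
step 2: θ'=-3.0708 (R=-0.6250) → pose (-5.5961, -0.5635, -3.0708)
step 3: θ'=-2.3208 (R=0.6667) → pose (-6.0367, -0.7741, -2.3208)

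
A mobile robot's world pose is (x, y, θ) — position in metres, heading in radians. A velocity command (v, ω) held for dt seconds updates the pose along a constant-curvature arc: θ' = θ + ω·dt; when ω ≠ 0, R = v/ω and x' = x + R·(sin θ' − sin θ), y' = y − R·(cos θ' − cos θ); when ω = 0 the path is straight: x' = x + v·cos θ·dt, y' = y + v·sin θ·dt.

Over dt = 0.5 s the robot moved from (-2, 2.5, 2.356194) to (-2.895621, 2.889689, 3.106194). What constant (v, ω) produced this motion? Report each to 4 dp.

v = 2.0000, ω = 1.5000

Δθ = 3.106194 − 2.356194 = 0.750000
ω = Δθ/dt = 0.750000/0.5 = 1.5000
R = Δx/(sin θ' − sin θ) = 1.3333
v = R·ω = 1.3333·1.5000 = 2.0000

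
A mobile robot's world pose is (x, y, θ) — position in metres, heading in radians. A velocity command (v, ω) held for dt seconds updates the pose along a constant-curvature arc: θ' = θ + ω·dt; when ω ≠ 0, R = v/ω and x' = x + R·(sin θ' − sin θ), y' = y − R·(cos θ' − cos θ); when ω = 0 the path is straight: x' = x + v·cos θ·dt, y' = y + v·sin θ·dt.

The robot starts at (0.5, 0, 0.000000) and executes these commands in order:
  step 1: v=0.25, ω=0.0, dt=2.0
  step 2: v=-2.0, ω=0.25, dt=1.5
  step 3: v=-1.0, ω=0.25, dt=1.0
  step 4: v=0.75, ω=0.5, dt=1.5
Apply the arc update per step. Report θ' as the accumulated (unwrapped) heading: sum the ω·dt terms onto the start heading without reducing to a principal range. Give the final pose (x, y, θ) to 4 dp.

(-2.2118, -0.1095, 1.3750)

step 1: θ'=0.0000 (straight) → pose (1.0000, 0.0000, 0.0000)
step 2: θ'=0.3750 (R=-8.0000) → pose (-1.9302, -0.5559, 0.3750)
step 3: θ'=0.6250 (R=-4.0000) → pose (-2.8055, -1.0341, 0.6250)
step 4: θ'=1.3750 (R=1.5000) → pose (-2.2118, -0.1095, 1.3750)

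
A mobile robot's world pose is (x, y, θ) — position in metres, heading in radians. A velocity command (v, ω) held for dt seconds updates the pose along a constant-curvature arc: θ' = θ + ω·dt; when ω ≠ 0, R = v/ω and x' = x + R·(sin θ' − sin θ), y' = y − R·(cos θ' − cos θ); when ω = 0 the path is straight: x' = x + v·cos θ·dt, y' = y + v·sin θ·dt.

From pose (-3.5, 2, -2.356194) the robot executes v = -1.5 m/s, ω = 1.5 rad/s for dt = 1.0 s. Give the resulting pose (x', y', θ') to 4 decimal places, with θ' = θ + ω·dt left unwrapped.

(-3.4518, 3.3624, -0.8562)

θ' = -2.3562 + 1.5·1.0 = -0.8562
R = v/ω = -1.5/1.5 = -1.0000
x' = -3.5 + -1.0000·(sin -0.8562 − sin -2.3562) = -3.4518
y' = 2 − -1.0000·(cos -0.8562 − cos -2.3562) = 3.3624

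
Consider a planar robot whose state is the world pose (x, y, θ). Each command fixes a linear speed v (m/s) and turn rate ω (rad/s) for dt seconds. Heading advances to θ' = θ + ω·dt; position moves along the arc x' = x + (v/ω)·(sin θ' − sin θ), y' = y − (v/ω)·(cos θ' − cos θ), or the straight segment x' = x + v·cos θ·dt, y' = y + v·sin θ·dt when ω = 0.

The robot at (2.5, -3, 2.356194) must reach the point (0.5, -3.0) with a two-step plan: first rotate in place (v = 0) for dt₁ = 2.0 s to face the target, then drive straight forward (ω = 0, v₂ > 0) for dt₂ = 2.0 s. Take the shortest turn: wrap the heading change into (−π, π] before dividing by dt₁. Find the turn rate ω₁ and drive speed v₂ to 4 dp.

ω₁ = 0.3927, v₂ = 1.0000

heading to target = atan2(-3−-3, 0.5−2.5) = 3.1416
Δθ = wrap(3.1416 − 2.3562) = 0.7854; ω₁ = Δθ/dt₁ = 0.3927
distance = √((0.5−2.5)² + (-3−-3)²) = 2.0000; v₂ = distance/dt₂ = 1.0000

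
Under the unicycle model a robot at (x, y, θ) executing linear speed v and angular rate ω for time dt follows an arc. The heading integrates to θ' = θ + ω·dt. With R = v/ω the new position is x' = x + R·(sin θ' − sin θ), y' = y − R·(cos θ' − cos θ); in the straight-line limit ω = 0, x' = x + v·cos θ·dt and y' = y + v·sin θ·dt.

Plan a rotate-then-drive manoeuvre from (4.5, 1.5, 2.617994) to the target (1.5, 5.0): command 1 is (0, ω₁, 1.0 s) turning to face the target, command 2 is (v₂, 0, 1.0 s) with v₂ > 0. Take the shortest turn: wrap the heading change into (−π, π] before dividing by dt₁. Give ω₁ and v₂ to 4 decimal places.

heading to target = atan2(5−1.5, 1.5−4.5) = 2.2794
Δθ = wrap(2.2794 − 2.6180) = -0.3386; ω₁ = Δθ/dt₁ = -0.3386
distance = √((1.5−4.5)² + (5−1.5)²) = 4.6098; v₂ = distance/dt₂ = 4.6098

ω₁ = -0.3386, v₂ = 4.6098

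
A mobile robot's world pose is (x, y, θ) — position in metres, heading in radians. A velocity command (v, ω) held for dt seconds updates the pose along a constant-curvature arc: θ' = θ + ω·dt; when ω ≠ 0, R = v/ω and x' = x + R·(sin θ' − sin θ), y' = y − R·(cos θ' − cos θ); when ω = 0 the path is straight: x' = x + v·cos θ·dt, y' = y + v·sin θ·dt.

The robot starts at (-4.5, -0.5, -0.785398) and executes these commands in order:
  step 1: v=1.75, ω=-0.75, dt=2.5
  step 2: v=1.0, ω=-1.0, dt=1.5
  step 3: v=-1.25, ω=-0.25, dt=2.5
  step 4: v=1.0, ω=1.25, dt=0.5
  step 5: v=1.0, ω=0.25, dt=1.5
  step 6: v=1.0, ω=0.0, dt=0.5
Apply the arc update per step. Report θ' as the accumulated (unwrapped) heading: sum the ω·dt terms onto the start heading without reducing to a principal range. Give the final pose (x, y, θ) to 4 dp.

step 1: θ'=-2.6604 (R=-2.3333) → pose (-5.0700, -4.2183, -2.6604)
step 2: θ'=-4.1604 (R=-1.0000) → pose (-6.3843, -3.8562, -4.1604)
step 3: θ'=-4.7854 (R=5.0000) → pose (-5.6550, -6.8429, -4.7854)
step 4: θ'=-4.1604 (R=0.8000) → pose (-5.7717, -6.3650, -4.1604)
step 5: θ'=-3.7854 (R=4.0000) → pose (-6.7766, -5.2633, -3.7854)
step 6: θ'=-3.7854 (straight) → pose (-7.1766, -4.9631, -3.7854)

(-7.1766, -4.9631, -3.7854)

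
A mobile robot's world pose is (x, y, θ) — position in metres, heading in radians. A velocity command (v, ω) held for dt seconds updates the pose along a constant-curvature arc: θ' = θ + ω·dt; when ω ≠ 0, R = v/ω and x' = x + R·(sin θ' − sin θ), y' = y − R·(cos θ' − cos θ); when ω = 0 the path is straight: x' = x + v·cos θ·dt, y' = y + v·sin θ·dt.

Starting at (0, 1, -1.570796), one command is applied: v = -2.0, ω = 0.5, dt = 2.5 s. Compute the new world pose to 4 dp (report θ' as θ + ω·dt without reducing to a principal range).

(-2.7387, 4.7959, -0.3208)

θ' = -1.5708 + 0.5·2.5 = -0.3208
R = v/ω = -2.0/0.5 = -4.0000
x' = 0 + -4.0000·(sin -0.3208 − sin -1.5708) = -2.7387
y' = 1 − -4.0000·(cos -0.3208 − cos -1.5708) = 4.7959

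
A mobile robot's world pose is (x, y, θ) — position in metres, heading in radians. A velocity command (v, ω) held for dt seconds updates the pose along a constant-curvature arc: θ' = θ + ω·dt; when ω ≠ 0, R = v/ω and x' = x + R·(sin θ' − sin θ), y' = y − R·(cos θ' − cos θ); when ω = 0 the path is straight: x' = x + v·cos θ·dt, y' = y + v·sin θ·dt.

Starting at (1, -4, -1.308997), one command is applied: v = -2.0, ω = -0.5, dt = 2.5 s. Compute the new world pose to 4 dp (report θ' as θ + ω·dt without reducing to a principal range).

θ' = -1.3090 + -0.5·2.5 = -2.5590
R = v/ω = -2.0/-0.5 = 4.0000
x' = 1 + 4.0000·(sin -2.5590 − sin -1.3090) = 2.6629
y' = -4 − 4.0000·(cos -2.5590 − cos -1.3090) = 0.3754

(2.6629, 0.3754, -2.5590)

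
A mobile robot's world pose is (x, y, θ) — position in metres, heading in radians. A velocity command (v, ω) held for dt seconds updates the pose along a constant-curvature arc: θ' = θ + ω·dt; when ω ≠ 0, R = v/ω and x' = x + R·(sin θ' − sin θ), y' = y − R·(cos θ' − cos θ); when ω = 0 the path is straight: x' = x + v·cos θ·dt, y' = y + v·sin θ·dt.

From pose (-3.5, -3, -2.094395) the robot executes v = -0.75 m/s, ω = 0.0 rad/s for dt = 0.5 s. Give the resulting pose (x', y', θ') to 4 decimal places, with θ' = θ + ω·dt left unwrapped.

θ' = -2.0944 + 0.0·0.5 = -2.0944
ω = 0 → straight: x' = -3.5 + -0.75·cos(-2.0944)·0.5 = -3.3125
y' = -3 + -0.75·sin(-2.0944)·0.5 = -2.6752

(-3.3125, -2.6752, -2.0944)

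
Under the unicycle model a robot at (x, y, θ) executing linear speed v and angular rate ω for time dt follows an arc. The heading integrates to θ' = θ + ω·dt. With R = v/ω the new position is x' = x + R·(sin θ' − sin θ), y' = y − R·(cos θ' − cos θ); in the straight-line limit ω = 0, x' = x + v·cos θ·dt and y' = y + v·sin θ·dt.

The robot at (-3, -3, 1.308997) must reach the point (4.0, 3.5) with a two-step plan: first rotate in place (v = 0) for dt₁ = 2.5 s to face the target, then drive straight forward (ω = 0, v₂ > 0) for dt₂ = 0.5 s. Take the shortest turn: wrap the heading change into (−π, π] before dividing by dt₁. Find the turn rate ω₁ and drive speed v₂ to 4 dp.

ω₁ = -0.2242, v₂ = 19.1050

heading to target = atan2(3.5−-3, 4−-3) = 0.7484
Δθ = wrap(0.7484 − 1.3090) = -0.5606; ω₁ = Δθ/dt₁ = -0.2242
distance = √((4−-3)² + (3.5−-3)²) = 9.5525; v₂ = distance/dt₂ = 19.1050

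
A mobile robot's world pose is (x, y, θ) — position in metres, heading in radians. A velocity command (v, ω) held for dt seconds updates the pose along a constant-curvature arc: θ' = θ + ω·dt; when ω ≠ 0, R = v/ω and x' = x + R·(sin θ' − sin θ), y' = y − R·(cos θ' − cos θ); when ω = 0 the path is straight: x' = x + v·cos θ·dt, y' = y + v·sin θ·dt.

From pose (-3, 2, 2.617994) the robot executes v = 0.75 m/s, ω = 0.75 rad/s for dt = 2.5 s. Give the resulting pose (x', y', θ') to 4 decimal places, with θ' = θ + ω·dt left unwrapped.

θ' = 2.6180 + 0.75·2.5 = 4.4930
R = v/ω = 0.75/0.75 = 1.0000
x' = -3 + 1.0000·(sin 4.4930 − sin 2.6180) = -4.4760
y' = 2 − 1.0000·(cos 4.4930 − cos 2.6180) = 1.3516

(-4.4760, 1.3516, 4.4930)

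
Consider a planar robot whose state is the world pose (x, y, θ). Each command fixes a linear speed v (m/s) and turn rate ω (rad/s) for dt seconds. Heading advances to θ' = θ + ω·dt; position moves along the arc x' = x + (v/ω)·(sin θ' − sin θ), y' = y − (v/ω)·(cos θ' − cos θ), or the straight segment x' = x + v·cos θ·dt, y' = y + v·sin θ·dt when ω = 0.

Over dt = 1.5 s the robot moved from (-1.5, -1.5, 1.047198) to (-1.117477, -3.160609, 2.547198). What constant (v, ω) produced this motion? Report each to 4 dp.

v = -1.2500, ω = 1.0000

Δθ = 2.547198 − 1.047198 = 1.500000
ω = Δθ/dt = 1.500000/1.5 = 1.0000
R = −Δy/(cos θ' − cos θ) = -1.2500
v = R·ω = -1.2500·1.0000 = -1.2500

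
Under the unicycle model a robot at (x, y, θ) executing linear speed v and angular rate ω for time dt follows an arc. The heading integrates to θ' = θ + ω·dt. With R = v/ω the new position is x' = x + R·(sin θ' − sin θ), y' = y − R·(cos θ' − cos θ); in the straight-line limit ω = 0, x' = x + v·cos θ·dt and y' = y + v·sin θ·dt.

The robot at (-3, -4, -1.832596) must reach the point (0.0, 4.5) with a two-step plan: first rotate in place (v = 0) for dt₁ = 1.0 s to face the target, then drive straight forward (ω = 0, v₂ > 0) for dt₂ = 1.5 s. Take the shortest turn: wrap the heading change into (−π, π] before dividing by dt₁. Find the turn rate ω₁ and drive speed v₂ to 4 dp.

heading to target = atan2(4.5−-4, 0−-3) = 1.2315
Δθ = wrap(1.2315 − -1.8326) = 3.0641; ω₁ = Δθ/dt₁ = 3.0641
distance = √((0−-3)² + (4.5−-4)²) = 9.0139; v₂ = distance/dt₂ = 6.0093

ω₁ = 3.0641, v₂ = 6.0093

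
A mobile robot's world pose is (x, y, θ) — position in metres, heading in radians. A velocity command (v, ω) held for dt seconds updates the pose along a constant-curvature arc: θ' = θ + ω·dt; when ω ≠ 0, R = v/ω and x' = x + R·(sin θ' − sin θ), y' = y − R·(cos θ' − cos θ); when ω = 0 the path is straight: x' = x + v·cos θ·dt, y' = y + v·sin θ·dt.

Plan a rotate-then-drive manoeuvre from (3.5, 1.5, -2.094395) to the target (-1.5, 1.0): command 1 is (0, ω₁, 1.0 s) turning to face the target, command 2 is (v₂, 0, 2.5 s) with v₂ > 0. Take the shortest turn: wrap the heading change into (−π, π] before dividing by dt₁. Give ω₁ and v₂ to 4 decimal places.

ω₁ = -0.9475, v₂ = 2.0100

heading to target = atan2(1−1.5, -1.5−3.5) = -3.0419
Δθ = wrap(-3.0419 − -2.0944) = -0.9475; ω₁ = Δθ/dt₁ = -0.9475
distance = √((-1.5−3.5)² + (1−1.5)²) = 5.0249; v₂ = distance/dt₂ = 2.0100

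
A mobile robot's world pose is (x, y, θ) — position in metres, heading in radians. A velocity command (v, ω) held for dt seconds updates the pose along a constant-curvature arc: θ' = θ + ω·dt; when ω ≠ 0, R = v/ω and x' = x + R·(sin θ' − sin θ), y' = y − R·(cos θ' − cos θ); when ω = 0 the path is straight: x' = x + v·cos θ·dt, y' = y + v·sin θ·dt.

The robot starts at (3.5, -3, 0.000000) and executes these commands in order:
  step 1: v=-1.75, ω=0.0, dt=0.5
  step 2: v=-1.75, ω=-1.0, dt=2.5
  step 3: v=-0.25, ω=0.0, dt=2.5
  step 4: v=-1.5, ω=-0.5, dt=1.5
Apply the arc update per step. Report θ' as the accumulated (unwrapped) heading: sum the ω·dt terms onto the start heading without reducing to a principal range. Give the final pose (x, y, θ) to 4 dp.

(4.1984, 1.1050, -3.2500)

step 1: θ'=0.0000 (straight) → pose (2.6250, -3.0000, 0.0000)
step 2: θ'=-2.5000 (R=1.7500) → pose (1.5777, 0.1520, -2.5000)
step 3: θ'=-2.5000 (straight) → pose (2.0784, 0.5260, -2.5000)
step 4: θ'=-3.2500 (R=3.0000) → pose (4.1984, 1.1050, -3.2500)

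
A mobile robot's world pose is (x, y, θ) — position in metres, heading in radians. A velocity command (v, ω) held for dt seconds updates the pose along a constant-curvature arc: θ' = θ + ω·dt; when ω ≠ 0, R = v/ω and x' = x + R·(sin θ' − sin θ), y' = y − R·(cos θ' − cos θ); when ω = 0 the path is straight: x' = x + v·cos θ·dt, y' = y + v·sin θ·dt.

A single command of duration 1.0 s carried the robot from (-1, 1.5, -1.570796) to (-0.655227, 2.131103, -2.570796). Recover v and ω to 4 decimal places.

v = -0.7500, ω = -1.0000

Δθ = -2.570796 − -1.570796 = -1.000000
ω = Δθ/dt = -1.000000/1.0 = -1.0000
R = −Δy/(cos θ' − cos θ) = 0.7500
v = R·ω = 0.7500·-1.0000 = -0.7500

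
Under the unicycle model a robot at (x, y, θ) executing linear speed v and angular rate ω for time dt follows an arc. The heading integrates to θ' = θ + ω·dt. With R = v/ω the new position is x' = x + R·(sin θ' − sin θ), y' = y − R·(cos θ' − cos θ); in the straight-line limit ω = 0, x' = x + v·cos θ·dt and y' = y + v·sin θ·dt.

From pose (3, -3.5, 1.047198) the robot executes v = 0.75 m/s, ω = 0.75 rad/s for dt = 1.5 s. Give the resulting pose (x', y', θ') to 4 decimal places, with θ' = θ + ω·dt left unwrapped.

(2.9585, -2.4342, 2.1722)

θ' = 1.0472 + 0.75·1.5 = 2.1722
R = v/ω = 0.75/0.75 = 1.0000
x' = 3 + 1.0000·(sin 2.1722 − sin 1.0472) = 2.9585
y' = -3.5 − 1.0000·(cos 2.1722 − cos 1.0472) = -2.4342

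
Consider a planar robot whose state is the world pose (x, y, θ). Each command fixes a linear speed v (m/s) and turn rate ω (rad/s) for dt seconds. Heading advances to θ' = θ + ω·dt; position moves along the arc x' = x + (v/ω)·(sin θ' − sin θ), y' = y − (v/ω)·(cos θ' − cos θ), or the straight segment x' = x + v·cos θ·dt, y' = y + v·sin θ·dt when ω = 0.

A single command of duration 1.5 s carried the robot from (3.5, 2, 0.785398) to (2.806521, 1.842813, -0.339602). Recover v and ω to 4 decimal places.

v = -0.5000, ω = -0.7500

Δθ = -0.339602 − 0.785398 = -1.125000
ω = Δθ/dt = -1.125000/1.5 = -0.7500
R = Δx/(sin θ' − sin θ) = 0.6667
v = R·ω = 0.6667·-0.7500 = -0.5000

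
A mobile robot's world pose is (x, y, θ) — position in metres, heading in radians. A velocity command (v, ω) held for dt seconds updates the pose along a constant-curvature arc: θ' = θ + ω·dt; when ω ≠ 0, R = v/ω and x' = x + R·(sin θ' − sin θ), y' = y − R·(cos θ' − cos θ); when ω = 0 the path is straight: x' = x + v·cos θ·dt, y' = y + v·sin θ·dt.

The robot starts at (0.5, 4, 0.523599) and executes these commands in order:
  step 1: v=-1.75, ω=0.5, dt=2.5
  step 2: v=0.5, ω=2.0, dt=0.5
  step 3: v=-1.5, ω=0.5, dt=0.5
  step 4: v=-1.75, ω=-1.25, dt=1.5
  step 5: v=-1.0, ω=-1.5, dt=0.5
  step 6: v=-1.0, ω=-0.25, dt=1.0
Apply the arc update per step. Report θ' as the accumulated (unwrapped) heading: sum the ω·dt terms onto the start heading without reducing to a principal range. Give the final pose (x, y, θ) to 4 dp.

step 1: θ'=1.7736 (R=-3.5000) → pose (-1.1783, 0.2640, 1.7736)
step 2: θ'=2.7736 (R=0.2500) → pose (-1.3332, 0.4469, 2.7736)
step 3: θ'=3.0236 (R=-3.0000) → pose (-0.6071, 0.2669, 3.0236)
step 4: θ'=1.1486 (R=1.4000) → pose (0.5051, -1.6971, 1.1486)
step 5: θ'=0.3986 (R=0.6667) → pose (0.1557, -2.0383, 0.3986)
step 6: θ'=0.1486 (R=4.0000) → pose (-0.8046, -2.3078, 0.1486)

(-0.8046, -2.3078, 0.1486)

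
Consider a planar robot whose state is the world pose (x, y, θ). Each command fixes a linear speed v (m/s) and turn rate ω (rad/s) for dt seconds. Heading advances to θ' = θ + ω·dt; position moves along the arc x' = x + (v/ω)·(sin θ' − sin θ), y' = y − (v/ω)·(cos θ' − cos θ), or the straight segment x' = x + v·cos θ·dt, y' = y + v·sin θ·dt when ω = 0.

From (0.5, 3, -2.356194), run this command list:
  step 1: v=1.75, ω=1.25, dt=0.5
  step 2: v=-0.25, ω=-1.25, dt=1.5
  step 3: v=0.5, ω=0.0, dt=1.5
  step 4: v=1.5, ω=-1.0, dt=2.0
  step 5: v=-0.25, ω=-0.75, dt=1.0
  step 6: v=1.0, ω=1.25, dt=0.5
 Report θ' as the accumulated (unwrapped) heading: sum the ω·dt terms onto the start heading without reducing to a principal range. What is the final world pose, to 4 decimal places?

(-0.2984, 5.2708, -5.7312)

step 1: θ'=-1.7312 (R=1.4000) → pose (0.1079, 2.2336, -1.7312)
step 2: θ'=-3.6062 (R=0.2000) → pose (0.3950, 2.3805, -3.6062)
step 3: θ'=-3.6062 (straight) → pose (-0.2755, 2.7166, -3.6062)
step 4: θ'=-5.6062 (R=-1.5000) → pose (-0.5431, 5.2267, -5.6062)
step 5: θ'=-6.3562 (R=0.3333) → pose (-0.7762, 5.1541, -6.3562)
step 6: θ'=-5.7312 (R=0.8000) → pose (-0.2984, 5.2708, -5.7312)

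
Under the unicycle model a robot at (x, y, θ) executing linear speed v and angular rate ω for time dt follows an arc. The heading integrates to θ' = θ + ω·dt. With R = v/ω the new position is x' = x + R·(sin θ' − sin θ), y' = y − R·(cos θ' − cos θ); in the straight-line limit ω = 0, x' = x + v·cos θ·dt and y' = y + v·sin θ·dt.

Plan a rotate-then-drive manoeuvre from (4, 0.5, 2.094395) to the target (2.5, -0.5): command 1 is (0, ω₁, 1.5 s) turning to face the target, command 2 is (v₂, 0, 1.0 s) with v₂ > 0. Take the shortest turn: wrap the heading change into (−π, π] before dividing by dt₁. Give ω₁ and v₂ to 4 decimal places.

ω₁ = 1.0901, v₂ = 1.8028

heading to target = atan2(-0.5−0.5, 2.5−4) = -2.5536
Δθ = wrap(-2.5536 − 2.0944) = 1.6352; ω₁ = Δθ/dt₁ = 1.0901
distance = √((2.5−4)² + (-0.5−0.5)²) = 1.8028; v₂ = distance/dt₂ = 1.8028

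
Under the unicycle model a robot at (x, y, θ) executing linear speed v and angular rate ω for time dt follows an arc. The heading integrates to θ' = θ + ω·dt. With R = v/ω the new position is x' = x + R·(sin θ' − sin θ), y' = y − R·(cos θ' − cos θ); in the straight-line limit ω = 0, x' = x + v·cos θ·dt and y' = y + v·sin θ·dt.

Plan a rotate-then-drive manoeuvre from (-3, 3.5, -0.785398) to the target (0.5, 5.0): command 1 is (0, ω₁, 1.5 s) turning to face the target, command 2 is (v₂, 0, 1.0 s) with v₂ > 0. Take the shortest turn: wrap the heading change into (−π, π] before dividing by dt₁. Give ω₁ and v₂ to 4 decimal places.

ω₁ = 0.7935, v₂ = 3.8079

heading to target = atan2(5−3.5, 0.5−-3) = 0.4049
Δθ = wrap(0.4049 − -0.7854) = 1.1903; ω₁ = Δθ/dt₁ = 0.7935
distance = √((0.5−-3)² + (5−3.5)²) = 3.8079; v₂ = distance/dt₂ = 3.8079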